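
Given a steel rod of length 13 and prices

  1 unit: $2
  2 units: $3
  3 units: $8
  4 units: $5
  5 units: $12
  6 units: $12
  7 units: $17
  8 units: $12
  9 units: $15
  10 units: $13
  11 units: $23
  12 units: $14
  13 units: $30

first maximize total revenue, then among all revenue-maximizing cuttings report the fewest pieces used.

Let r[k] be the best obtainable value from length k. For each k, try every first piece i and keep the best of price[i] + r[k−i].
r[1] = 2
r[2] = 4  (first piece 1, then r[1]=2)
r[3] = 8
r[4] = 10  (first piece 1, then r[3]=8)
r[5] = 12  (first piece 1, then r[4]=10)
r[6] = 16  (first piece 3, then r[3]=8)
r[7] = 18  (first piece 1, then r[6]=16)
r[8] = 20  (first piece 1, then r[7]=18)
r[9] = 24  (first piece 3, then r[6]=16)
r[10] = 26  (first piece 1, then r[9]=24)
r[11] = 28  (first piece 1, then r[10]=26)
r[12] = 32  (first piece 3, then r[9]=24)
r[13] = 34  (first piece 1, then r[12]=32)
Maximum revenue is $34.
Now minimize piece count subject to staying optimal: for each k, pieces[k] = 1 + min over i with p[i]+r[k−i]=r[k] of pieces[k−i].
pieces[10] = 4
pieces[11] = 3
pieces[12] = 4
pieces[13] = 5

5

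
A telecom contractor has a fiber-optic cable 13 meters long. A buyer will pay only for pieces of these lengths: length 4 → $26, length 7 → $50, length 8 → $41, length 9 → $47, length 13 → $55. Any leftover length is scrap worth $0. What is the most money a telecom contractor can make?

Build r[k] bottom-up: r[k] = max over allowed piece i of (p[i] + r[k−i]).
r[1] = 0
r[2] = 0
r[3] = 0
r[4] = 26
r[5] = 26
r[6] = 26
r[7] = max(26+0, 50+0) = 50
r[8] = max(26+26, 50+0, 41+0) = 52
r[9] = max(26+26, 50+0, 41+0, 47+0) = 52
r[10] = max(26+26, 50+0, 41+0, 47+0) = 52
r[11] = max(26+50, 50+26, 41+0, 47+0) = 76
r[12] = max(26+52, 50+26, 41+26, 47+0) = 78
r[13] = max(26+52, 50+26, 41+26, 47+26, 55+0) = 78
One optimal cutting: pieces 4 + 4 + 4 with 1 meter of scrap → $78.

78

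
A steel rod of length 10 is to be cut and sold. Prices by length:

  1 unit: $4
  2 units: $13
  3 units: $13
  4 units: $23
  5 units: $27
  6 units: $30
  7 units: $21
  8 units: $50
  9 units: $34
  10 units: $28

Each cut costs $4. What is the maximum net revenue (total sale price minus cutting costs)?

59

Build net[k] bottom-up: net[k] = max over allowed piece i of (p[i] + net[k−i]) − 4 per cut.
net[1] = 4
net[2] = max(4+4-4, 13+0) = 13
net[3] = max(4+13-4, 13+4-4, 13+0) = 13
net[4] = max(4+13-4, 13+13-4, 13+4-4, 23+0) = 23
net[5] = max(4+23-4, 13+13-4, 13+13-4, 23+4-4, 27+0) = 27
net[6] = max(4+27-4, 13+23-4, 13+13-4, 23+13-4, 27+4-4, 30+0) = 32
net[7] = max(4+32-4, 13+27-4, 13+23-4, …, 30+4-4, 21+0) = 36
net[8] = max(4+36-4, 13+32-4, 13+27-4, …, 21+4-4, 50+0) = 50
net[9] = max(4+50-4, 13+36-4, 13+32-4, …, 50+4-4, 34+0) = 50
net[10] = max(4+50-4, 13+50-4, 13+36-4, …, 34+4-4, 28+0) = 59
One optimal plan: pieces 8 + 2 (1 cut) → $63 − $4 = $59.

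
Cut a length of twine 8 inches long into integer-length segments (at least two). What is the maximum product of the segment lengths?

18

Let f[k] be the best product for length k (with at least one cut). For each first piece i, the rest contributes max(k−i, f[k−i]).
f[2] = 1·max(1,0) = 1·1 = 1
f[3] = max(1·2, 2·1) = 2
f[4] = max(1·3, 2·2, 3·1) = 4
f[5] = max(1·4, 2·3, 3·2, 4·1) = 6
f[6] = max(1·6, 2·4, 3·3, 4·2, 5·1) = 9
f[7] = max(1·9, 2·6, 3·4, 4·3, 5·2, 6·1) = 12
f[8] = max(1·12, 2·9, 3·6, …, 6·2, 7·1) = 18
One optimal split: 3 + 3 + 2; product 3·3·2 = 18.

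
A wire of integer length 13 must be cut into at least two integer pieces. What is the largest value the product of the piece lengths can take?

108

Let g[k] be the best product for length k (with at least one cut). For each first piece i, the rest contributes max(k−i, g[k−i]).
g[2] = 1·max(1,0) = 1·1 = 1
g[3] = max(1·2, 2·1) = 2
g[4] = max(1·3, 2·2, 3·1) = 4
g[5] = max(1·4, 2·3, 3·2, 4·1) = 6
g[6] = max(1·6, 2·4, 3·3, 4·2, 5·1) = 9
g[7] = max(1·9, 2·6, 3·4, 4·3, 5·2, 6·1) = 12
g[8] = max(1·12, 2·9, 3·6, …, 6·2, 7·1) = 18
g[9] = max(1·18, 2·12, 3·9, …, 7·2, 8·1) = 27
g[10] = max(1·27, 2·18, 3·12, …, 8·2, 9·1) = 36
g[11] = max(1·36, 2·27, 3·18, …, 9·2, 10·1) = 54
g[12] = max(1·54, 2·36, 3·27, …, 10·2, 11·1) = 81
g[13] = max(1·81, 2·54, 3·36, …, 11·2, 12·1) = 108
One optimal split: 3 + 3 + 3 + 2 + 2; product 3·3·3·2·2 = 108.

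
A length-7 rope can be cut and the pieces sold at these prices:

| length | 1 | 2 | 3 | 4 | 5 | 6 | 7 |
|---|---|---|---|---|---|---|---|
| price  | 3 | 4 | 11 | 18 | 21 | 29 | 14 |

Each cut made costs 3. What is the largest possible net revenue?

29

Let r[k] be the best obtainable value from length k. For each k, try every first piece i and keep the best of price[i] + r[k−i] minus the 3 cut fee when i<k.
r[1] = 3
r[2] = max(3+3-3, 4+0) = 4
r[3] = max(3+4-3, 4+3-3, 11+0) = 11
r[4] = max(3+11-3, 4+4-3, 11+3-3, 18+0) = 18
r[5] = max(3+18-3, 4+11-3, 11+4-3, 18+3-3, 21+0) = 21
r[6] = max(3+21-3, 4+18-3, 11+11-3, 18+4-3, 21+3-3, 29+0) = 29
r[7] = max(3+29-3, 4+21-3, 11+18-3, …, 29+3-3, 14+0) = 29
One optimal plan: pieces 6 + 1 (1 cut) → 32 − 3 = 29.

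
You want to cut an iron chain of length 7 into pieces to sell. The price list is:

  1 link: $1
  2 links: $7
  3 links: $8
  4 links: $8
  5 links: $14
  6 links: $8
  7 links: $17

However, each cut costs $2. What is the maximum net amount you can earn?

19

Let net[k] be the best obtainable value from length k. For each k, try every first piece i and keep the best of price[i] + net[k−i] minus the 2 cut fee when i<k.
net[1] = 1
net[2] = max(1+1-2, 7+0) = 7
net[3] = max(1+7-2, 7+1-2, 8+0) = 8
net[4] = max(1+8-2, 7+7-2, 8+1-2, 8+0) = 12
net[5] = max(1+12-2, 7+8-2, 8+7-2, 8+1-2, 14+0) = 14
net[6] = max(1+14-2, 7+12-2, 8+8-2, 8+7-2, 14+1-2, 8+0) = 17
net[7] = max(1+17-2, 7+14-2, 8+12-2, …, 8+1-2, 17+0) = 19
One optimal plan: pieces 5 + 2 (1 cut) → $21 − $2 = $19.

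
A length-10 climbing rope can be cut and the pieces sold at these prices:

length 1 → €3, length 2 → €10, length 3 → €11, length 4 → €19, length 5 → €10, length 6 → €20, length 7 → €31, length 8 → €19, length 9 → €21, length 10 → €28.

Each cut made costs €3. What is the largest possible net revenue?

Consider every possible first cut. net[k] is the best of p[i]+net[k−i] over all sellable i≤k, charging 3 whenever i<k.
net[1] = 3
net[2] = max(3+3-3, 10+0) = 10
net[3] = max(3+10-3, 10+3-3, 11+0) = 11
net[4] = max(3+11-3, 10+10-3, 11+3-3, 19+0) = 19
net[5] = max(3+19-3, 10+11-3, 11+10-3, 19+3-3, 10+0) = 19
net[6] = max(3+19-3, 10+19-3, 11+11-3, 19+10-3, 10+3-3, 20+0) = 26
net[7] = max(3+26-3, 10+19-3, 11+19-3, …, 20+3-3, 31+0) = 31
net[8] = max(3+31-3, 10+26-3, 11+19-3, …, 31+3-3, 19+0) = 35
net[9] = max(3+35-3, 10+31-3, 11+26-3, …, 19+3-3, 21+0) = 38
net[10] = max(3+38-3, 10+35-3, 11+31-3, …, 21+3-3, 28+0) = 42
One optimal plan: pieces 4 + 4 + 2 (2 cuts) → €48 − €6 = €42.

42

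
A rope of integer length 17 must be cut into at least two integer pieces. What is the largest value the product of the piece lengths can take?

486

Fill f[k] for k=2..17: at each k try every first piece i and multiply by the better of (k−i) uncut or f[k−i].
f[2] = 1×max(1,0) = 1×1 = 1
f[3] = 1×max(2,1) = 1×2 = 2
f[4] = 2×max(2,1) = 2×2 = 4
f[5] = 2×max(3,2) = 2×3 = 6
f[6] = 3×max(3,2) = 3×3 = 9
f[7] = 2×max(5,6) = 2×6 = 12
f[8] = 2×max(6,9) = 2×9 = 18
f[9] = 3×max(6,9) = 3×9 = 27
f[10] = 2×max(8,18) = 2×18 = 36
f[11] = 2×max(9,27) = 2×27 = 54
f[12] = 3×max(9,27) = 3×27 = 81
f[13] = 2×max(11,54) = 2×54 = 108
f[14] = 2×max(12,81) = 2×81 = 162
f[15] = 3×max(12,81) = 3×81 = 243
f[16] = 2×max(14,162) = 2×162 = 324
f[17] = 2×max(15,243) = 2×243 = 486
One optimal split: 3 + 3 + 3 + 3 + 3 + 2; product 3×3×3×3×3×2 = 486.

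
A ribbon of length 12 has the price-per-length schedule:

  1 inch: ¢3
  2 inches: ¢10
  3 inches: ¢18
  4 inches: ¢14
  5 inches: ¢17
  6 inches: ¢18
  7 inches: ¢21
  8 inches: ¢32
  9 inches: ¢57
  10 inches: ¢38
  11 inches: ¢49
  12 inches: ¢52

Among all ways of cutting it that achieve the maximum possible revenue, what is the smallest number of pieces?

2

Build r[k] bottom-up: r[k] = max over allowed piece i of (p[i] + r[k−i]).
r[1] = 3
r[2] = max(3+3, 10+0) = 10
r[3] = max(3+10, 10+3, 18+0) = 18
r[4] = max(3+18, 10+10, 18+3, 14+0) = 21
r[5] = max(3+21, 10+18, 18+10, 14+3, 17+0) = 28
r[6] = max(3+28, 10+21, 18+18, 14+10, 17+3, 18+0) = 36
r[7] = max(3+36, 10+28, 18+21, …, 18+3, 21+0) = 39
r[8] = max(3+39, 10+36, 18+28, …, 21+3, 32+0) = 46
r[9] = max(3+46, 10+39, 18+36, …, 32+3, 57+0) = 57
r[10] = max(3+57, 10+46, 18+39, …, 57+3, 38+0) = 60
r[11] = max(3+60, 10+57, 18+46, …, 38+3, 49+0) = 67
r[12] = max(3+67, 10+60, 18+57, …, 49+3, 52+0) = 75
Maximum revenue is ¢75.
Now minimize piece count subject to staying optimal: for each k, pieces[k] = 1 + min over i with p[i]+r[k−i]=r[k] of pieces[k−i].
pieces[9] = 1
pieces[10] = 2
pieces[11] = 2
pieces[12] = 2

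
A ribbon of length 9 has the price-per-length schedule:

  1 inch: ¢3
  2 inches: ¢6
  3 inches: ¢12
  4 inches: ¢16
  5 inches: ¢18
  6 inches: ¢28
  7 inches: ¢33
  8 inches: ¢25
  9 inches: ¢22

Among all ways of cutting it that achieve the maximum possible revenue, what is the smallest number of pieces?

Let r[k] be the best obtainable value from length k. For each k, try every first piece i and keep the best of price[i] + r[k−i].
r[1] = 3
r[2] = max(3+3, 6+0) = 6
r[3] = max(3+6, 6+3, 12+0) = 12
r[4] = max(3+12, 6+6, 12+3, 16+0) = 16
r[5] = max(3+16, 6+12, 12+6, 16+3, 18+0) = 19
r[6] = max(3+19, 6+16, 12+12, 16+6, 18+3, 28+0) = 28
r[7] = max(3+28, 6+19, 12+16, …, 28+3, 33+0) = 33
r[8] = max(3+33, 6+28, 12+19, …, 33+3, 25+0) = 36
r[9] = max(3+36, 6+33, 12+28, …, 25+3, 22+0) = 40
Maximum revenue is ¢40.
Now minimize piece count subject to staying optimal: for each k, pieces[k] = 1 + min over i with p[i]+r[k−i]=r[k] of pieces[k−i].
pieces[6] = 1
pieces[7] = 1
pieces[8] = 2
pieces[9] = 2

2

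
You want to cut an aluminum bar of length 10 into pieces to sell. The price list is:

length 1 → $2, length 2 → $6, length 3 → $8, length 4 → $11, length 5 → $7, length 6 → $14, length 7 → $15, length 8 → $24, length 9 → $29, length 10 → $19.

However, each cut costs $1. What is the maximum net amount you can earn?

30

Let v[k] be the best obtainable value from length k. For each k, try every first piece i and keep the best of price[i] + v[k−i] minus the 1 cut fee when i<k.
v[1] = 2
v[2] = max(2+2-1, 6+0) = 6
v[3] = max(2+6-1, 6+2-1, 8+0) = 8
v[4] = max(2+8-1, 6+6-1, 8+2-1, 11+0) = 11
v[5] = max(2+11-1, 6+8-1, 8+6-1, 11+2-1, 7+0) = 13
v[6] = max(2+13-1, 6+11-1, 8+8-1, 11+6-1, 7+2-1, 14+0) = 16
v[7] = max(2+16-1, 6+13-1, 8+11-1, …, 14+2-1, 15+0) = 18
v[8] = max(2+18-1, 6+16-1, 8+13-1, …, 15+2-1, 24+0) = 24
v[9] = max(2+24-1, 6+18-1, 8+16-1, …, 24+2-1, 29+0) = 29
v[10] = max(2+29-1, 6+24-1, 8+18-1, …, 29+2-1, 19+0) = 30
One optimal plan: pieces 9 + 1 (1 cut) → $31 − $1 = $30.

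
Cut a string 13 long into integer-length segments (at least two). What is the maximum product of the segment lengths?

Let P[k] be the best product for length k (with at least one cut). For each first piece i, the rest contributes max(k−i, P[k−i]).
P[2] = 1×max(1,0) = 1×1 = 1
P[3] = 1×max(2,1) = 1×2 = 2
P[4] = 2×max(2,1) = 2×2 = 4
P[5] = 2×max(3,2) = 2×3 = 6
P[6] = 3×max(3,2) = 3×3 = 9
P[7] = 2×max(5,6) = 2×6 = 12
P[8] = 2×max(6,9) = 2×9 = 18
P[9] = 3×max(6,9) = 3×9 = 27
P[10] = 2×max(8,18) = 2×18 = 36
P[11] = 2×max(9,27) = 2×27 = 54
P[12] = 3×max(9,27) = 3×27 = 81
P[13] = 2×max(11,54) = 2×54 = 108
One optimal split: 3 + 3 + 3 + 2 + 2; product 3×3×3×2×2 = 108.

108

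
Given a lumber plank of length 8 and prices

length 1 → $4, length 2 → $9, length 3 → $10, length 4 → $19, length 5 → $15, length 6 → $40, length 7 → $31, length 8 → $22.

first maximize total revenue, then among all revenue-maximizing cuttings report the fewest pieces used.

Let r[k] be the best obtainable value from length k. For each k, try every first piece i and keep the best of price[i] + r[k−i].
r[1] = 4
r[2] = 9
r[3] = 13  (first piece 1, then r[2]=9)
r[4] = 19
r[5] = 23  (first piece 1, then r[4]=19)
r[6] = 40
r[7] = 44  (first piece 1, then r[6]=40)
r[8] = 49  (first piece 2, then r[6]=40)
Maximum revenue is $49.
Now minimize piece count subject to staying optimal: for each k, pieces[k] = 1 + min over i with p[i]+r[k−i]=r[k] of pieces[k−i].
pieces[5] = 2
pieces[6] = 1
pieces[7] = 2
pieces[8] = 2

2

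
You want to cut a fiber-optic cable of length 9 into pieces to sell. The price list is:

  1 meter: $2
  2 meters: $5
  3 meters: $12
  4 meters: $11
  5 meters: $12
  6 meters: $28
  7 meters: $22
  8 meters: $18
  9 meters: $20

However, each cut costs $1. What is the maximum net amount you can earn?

39

Let v[k] be the best obtainable value from length k. For each k, try every first piece i and keep the best of price[i] + v[k−i] minus the 1 cut fee when i<k.
v[1] = 2
v[2] = max(2+2-1, 5+0) = 5
v[3] = max(2+5-1, 5+2-1, 12+0) = 12
v[4] = max(2+12-1, 5+5-1, 12+2-1, 11+0) = 13
v[5] = max(2+13-1, 5+12-1, 12+5-1, 11+2-1, 12+0) = 16
v[6] = max(2+16-1, 5+13-1, 12+12-1, 11+5-1, 12+2-1, 28+0) = 28
v[7] = max(2+28-1, 5+16-1, 12+13-1, …, 28+2-1, 22+0) = 29
v[8] = max(2+29-1, 5+28-1, 12+16-1, …, 22+2-1, 18+0) = 32
v[9] = max(2+32-1, 5+29-1, 12+28-1, …, 18+2-1, 20+0) = 39
One optimal plan: pieces 6 + 3 (1 cut) → $40 − $1 = $39.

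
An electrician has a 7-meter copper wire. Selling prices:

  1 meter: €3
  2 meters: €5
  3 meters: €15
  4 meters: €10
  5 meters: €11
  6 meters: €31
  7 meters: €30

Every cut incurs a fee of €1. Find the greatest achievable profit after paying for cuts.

Consider every possible first cut. r[k] is the best of p[i]+r[k−i] over all sellable i≤k, charging 1 whenever i<k.
r[1] = 3
r[2] = max(3+3-1, 5+0) = 5
r[3] = max(3+5-1, 5+3-1, 15+0) = 15
r[4] = max(3+15-1, 5+5-1, 15+3-1, 10+0) = 17
r[5] = max(3+17-1, 5+15-1, 15+5-1, 10+3-1, 11+0) = 19
r[6] = max(3+19-1, 5+17-1, 15+15-1, 10+5-1, 11+3-1, 31+0) = 31
r[7] = max(3+31-1, 5+19-1, 15+17-1, …, 31+3-1, 30+0) = 33
One optimal plan: pieces 6 + 1 (1 cut) → €34 − €1 = €33.

33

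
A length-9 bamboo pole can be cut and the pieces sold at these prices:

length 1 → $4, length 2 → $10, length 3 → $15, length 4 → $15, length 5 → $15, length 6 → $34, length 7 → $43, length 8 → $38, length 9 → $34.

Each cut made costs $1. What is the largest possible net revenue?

52

Build net[k] bottom-up: net[k] = max over allowed piece i of (p[i] + net[k−i]) − 1 per cut.
net[1] = 4
net[2] = 10
net[3] = 15
net[4] = 19  (first piece 2, then net[2]=10)
net[5] = 24  (first piece 2, then net[3]=15)
net[6] = 34
net[7] = 43
net[8] = 46  (first piece 1, then net[7]=43)
net[9] = 52  (first piece 2, then net[7]=43)
One optimal plan: pieces 7 + 2 (1 cut) → $53 − $1 = $52.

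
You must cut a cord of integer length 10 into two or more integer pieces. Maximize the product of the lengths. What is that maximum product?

36

Define m[k] = max over 1≤i<k of i · max(k−i, m[k−i]); the inner max lets the remainder stay uncut if that's better.
Small cases: m[2]=1.
m[3] = 1×max(2,1) = 1×2 = 2
m[4] = 2×max(2,1) = 2×2 = 4
m[5] = 2×max(3,2) = 2×3 = 6
m[6] = 3×max(3,2) = 3×3 = 9
m[7] = 2×max(5,6) = 2×6 = 12
m[8] = 2×max(6,9) = 2×9 = 18
m[9] = 3×max(6,9) = 3×9 = 27
m[10] = 2×max(8,18) = 2×18 = 36
One optimal split: 3 + 3 + 2 + 2; product 3×3×2×2 = 36.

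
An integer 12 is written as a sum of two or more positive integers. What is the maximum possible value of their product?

81

Define g[k] = max over 1≤i<k of i · max(k−i, g[k−i]); the inner max lets the remainder stay uncut if that's better.
g[2] = 1*max(1,0) = 1*1 = 1
g[3] = max(1*2, 2*1) = 2
g[4] = max(1*3, 2*2, 3*1) = 4
g[5] = max(1*4, 2*3, 3*2, 4*1) = 6
g[6] = max(1*6, 2*4, 3*3, 4*2, 5*1) = 9
g[7] = max(1*9, 2*6, 3*4, 4*3, 5*2, 6*1) = 12
g[8] = max(1*12, 2*9, 3*6, …, 6*2, 7*1) = 18
g[9] = max(1*18, 2*12, 3*9, …, 7*2, 8*1) = 27
g[10] = max(1*27, 2*18, 3*12, …, 8*2, 9*1) = 36
g[11] = max(1*36, 2*27, 3*18, …, 9*2, 10*1) = 54
g[12] = max(1*54, 2*36, 3*27, …, 10*2, 11*1) = 81
One optimal split: 3 + 3 + 3 + 3; product 3*3*3*3 = 81.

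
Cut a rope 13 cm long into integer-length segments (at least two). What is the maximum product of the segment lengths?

Let prod[k] be the best product for length k (with at least one cut). For each first piece i, the rest contributes max(k−i, prod[k−i]).
Small cases: prod[2]=1, prod[3]=2, prod[4]=4, prod[5]=6, prod[6]=9, prod[7]=12, prod[8]=18.
prod[9] = 3×max(6,9) = 3×9 = 27
prod[10] = 2×max(8,18) = 2×18 = 36
prod[11] = 2×max(9,27) = 2×27 = 54
prod[12] = 3×max(9,27) = 3×27 = 81
prod[13] = 2×max(11,54) = 2×54 = 108
One optimal split: 3 + 3 + 3 + 2 + 2; product 3×3×3×2×2 = 108.

108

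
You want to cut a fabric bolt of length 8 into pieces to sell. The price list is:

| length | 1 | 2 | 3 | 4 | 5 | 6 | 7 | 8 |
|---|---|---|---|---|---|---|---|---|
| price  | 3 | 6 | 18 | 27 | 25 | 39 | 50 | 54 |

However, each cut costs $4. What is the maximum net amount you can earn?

Let v[k] be the best obtainable value from length k. For each k, try every first piece i and keep the best of price[i] + v[k−i] minus the 4 cut fee when i<k.
v[1] = 3
v[2] = max(3+3-4, 6+0) = 6
v[3] = max(3+6-4, 6+3-4, 18+0) = 18
v[4] = max(3+18-4, 6+6-4, 18+3-4, 27+0) = 27
v[5] = max(3+27-4, 6+18-4, 18+6-4, 27+3-4, 25+0) = 26
v[6] = max(3+26-4, 6+27-4, 18+18-4, 27+6-4, 25+3-4, 39+0) = 39
v[7] = max(3+39-4, 6+26-4, 18+27-4, …, 39+3-4, 50+0) = 50
v[8] = max(3+50-4, 6+39-4, 18+26-4, …, 50+3-4, 54+0) = 54
Best is to make no cuts and sell whole for $54.

54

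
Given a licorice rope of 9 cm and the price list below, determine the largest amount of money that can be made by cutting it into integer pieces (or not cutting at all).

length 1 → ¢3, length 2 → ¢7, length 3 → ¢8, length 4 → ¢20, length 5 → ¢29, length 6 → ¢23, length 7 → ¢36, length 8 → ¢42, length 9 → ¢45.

Let r[k] be the best obtainable value from length k. For each k, try every first piece i and keep the best of price[i] + r[k−i].
r[1] = 3
r[2] = 7
r[3] = 10  (first piece 1, then r[2]=7)
r[4] = 20
r[5] = 29
r[6] = 32  (first piece 1, then r[5]=29)
r[7] = 36  (first piece 2, then r[5]=29)
r[8] = 42
r[9] = 49  (first piece 4, then r[5]=29)
One optimal cutting: 5 + 4 → ¢29 + ¢20 = ¢49.

49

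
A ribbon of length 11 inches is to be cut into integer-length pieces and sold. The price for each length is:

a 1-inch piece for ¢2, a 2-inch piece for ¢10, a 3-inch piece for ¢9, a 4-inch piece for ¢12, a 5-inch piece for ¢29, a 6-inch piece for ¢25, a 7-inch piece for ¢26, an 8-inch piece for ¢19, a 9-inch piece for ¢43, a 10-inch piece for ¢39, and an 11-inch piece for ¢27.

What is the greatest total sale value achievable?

60

Let v[k] be the best obtainable value from length k. For each k, try every first piece i and keep the best of price[i] + v[k−i].
v[1] = 2
v[2] = max(2+2, 10+0) = 10
v[3] = max(2+10, 10+2, 9+0) = 12
v[4] = max(2+12, 10+10, 9+2, 12+0) = 20
v[5] = max(2+20, 10+12, 9+10, 12+2, 29+0) = 29
v[6] = max(2+29, 10+20, 9+12, 12+10, 29+2, 25+0) = 31
v[7] = max(2+31, 10+29, 9+20, …, 25+2, 26+0) = 39
v[8] = max(2+39, 10+31, 9+29, …, 26+2, 19+0) = 41
v[9] = max(2+41, 10+39, 9+31, …, 19+2, 43+0) = 49
v[10] = max(2+49, 10+41, 9+39, …, 43+2, 39+0) = 58
v[11] = max(2+58, 10+49, 9+41, …, 39+2, 27+0) = 60
One optimal cutting: 5 + 5 + 1 → ¢29 + ¢29 + ¢2 = ¢60.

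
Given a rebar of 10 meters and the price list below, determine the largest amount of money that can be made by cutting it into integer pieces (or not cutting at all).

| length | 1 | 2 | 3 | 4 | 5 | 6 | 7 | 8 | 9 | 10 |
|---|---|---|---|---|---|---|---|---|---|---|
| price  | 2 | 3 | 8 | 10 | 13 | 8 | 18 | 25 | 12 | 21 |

29

Build r[k] bottom-up: r[k] = max over allowed piece i of (p[i] + r[k−i]).
r[1] = 2
r[2] = max(2+2, 3+0) = 4
r[3] = max(2+4, 3+2, 8+0) = 8
r[4] = max(2+8, 3+4, 8+2, 10+0) = 10
r[5] = max(2+10, 3+8, 8+4, 10+2, 13+0) = 13
r[6] = max(2+13, 3+10, 8+8, 10+4, 13+2, 8+0) = 16
r[7] = max(2+16, 3+13, 8+10, …, 8+2, 18+0) = 18
r[8] = max(2+18, 3+16, 8+13, …, 18+2, 25+0) = 25
r[9] = max(2+25, 3+18, 8+16, …, 25+2, 12+0) = 27
r[10] = max(2+27, 3+25, 8+18, …, 12+2, 21+0) = 29
One optimal cutting: 8 + 1 + 1 → ₹25 + ₹2 + ₹2 = ₹29.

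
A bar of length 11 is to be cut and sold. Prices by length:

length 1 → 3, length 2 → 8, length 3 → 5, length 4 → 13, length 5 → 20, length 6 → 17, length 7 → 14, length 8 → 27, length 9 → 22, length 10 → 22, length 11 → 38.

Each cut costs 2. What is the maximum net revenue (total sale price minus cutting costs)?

39

Build net[k] bottom-up: net[k] = max over allowed piece i of (p[i] + net[k−i]) − 2 per cut.
net[1] = 3
net[2] = max(3+3-2, 8+0) = 8
net[3] = max(3+8-2, 8+3-2, 5+0) = 9
net[4] = max(3+9-2, 8+8-2, 5+3-2, 13+0) = 14
net[5] = max(3+14-2, 8+9-2, 5+8-2, 13+3-2, 20+0) = 20
net[6] = max(3+20-2, 8+14-2, 5+9-2, 13+8-2, 20+3-2, 17+0) = 21
net[7] = max(3+21-2, 8+20-2, 5+14-2, …, 17+3-2, 14+0) = 26
net[8] = max(3+26-2, 8+21-2, 5+20-2, …, 14+3-2, 27+0) = 27
net[9] = max(3+27-2, 8+26-2, 5+21-2, …, 27+3-2, 22+0) = 32
net[10] = max(3+32-2, 8+27-2, 5+26-2, …, 22+3-2, 22+0) = 38
net[11] = max(3+38-2, 8+32-2, 5+27-2, …, 22+3-2, 38+0) = 39
One optimal plan: pieces 5 + 5 + 1 (2 cuts) → 43 − 4 = 39.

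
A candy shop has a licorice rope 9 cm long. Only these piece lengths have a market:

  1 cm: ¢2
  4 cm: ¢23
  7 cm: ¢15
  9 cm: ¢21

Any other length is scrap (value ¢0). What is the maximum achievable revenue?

Build r[k] bottom-up: r[k] = max over allowed piece i of (p[i] + r[k−i]).
r[1] = 2
r[2] = 4  (first piece 1, then r[1]=2)
r[3] = 6  (first piece 1, then r[2]=4)
r[4] = 23
r[5] = 25  (first piece 1, then r[4]=23)
r[6] = 27  (first piece 1, then r[5]=25)
r[7] = 29  (first piece 1, then r[6]=27)
r[8] = 46  (first piece 4, then r[4]=23)
r[9] = 48  (first piece 1, then r[8]=46)
One optimal cutting: 4 + 4 + 1 → ¢48.

48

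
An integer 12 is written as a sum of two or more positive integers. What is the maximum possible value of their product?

Fill P[k] for k=2..12: at each k try every first piece i and multiply by the better of (k−i) uncut or P[k−i].
P[2] = 1·max(1,0) = 1·1 = 1
P[3] = 1·max(2,1) = 1·2 = 2
P[4] = 2·max(2,1) = 2·2 = 4
P[5] = 2·max(3,2) = 2·3 = 6
P[6] = 3·max(3,2) = 3·3 = 9
P[7] = 2·max(5,6) = 2·6 = 12
P[8] = 2·max(6,9) = 2·9 = 18
P[9] = 3·max(6,9) = 3·9 = 27
P[10] = 2·max(8,18) = 2·18 = 36
P[11] = 2·max(9,27) = 2·27 = 54
P[12] = 3·max(9,27) = 3·27 = 81
One optimal split: 3 + 3 + 3 + 3; product 3·3·3·3 = 81.

81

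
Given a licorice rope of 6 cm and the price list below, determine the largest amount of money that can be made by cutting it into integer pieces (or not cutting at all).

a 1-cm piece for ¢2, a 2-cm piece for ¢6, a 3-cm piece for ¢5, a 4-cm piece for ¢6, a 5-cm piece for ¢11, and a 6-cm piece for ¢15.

Let v[k] be the best obtainable value from length k. For each k, try every first piece i and keep the best of price[i] + v[k−i].
v[1] = 2
v[2] = max(2+2, 6+0) = 6
v[3] = max(2+6, 6+2, 5+0) = 8
v[4] = max(2+8, 6+6, 5+2, 6+0) = 12
v[5] = max(2+12, 6+8, 5+6, 6+2, 11+0) = 14
v[6] = max(2+14, 6+12, 5+8, 6+6, 11+2, 15+0) = 18
One optimal cutting: 2 + 2 + 2 → ¢6 + ¢6 + ¢6 = ¢18.

18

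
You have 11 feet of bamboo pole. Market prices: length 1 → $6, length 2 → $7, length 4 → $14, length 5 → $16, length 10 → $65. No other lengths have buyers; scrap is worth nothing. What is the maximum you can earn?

71

Build r[k] bottom-up: r[k] = max over allowed piece i of (p[i] + r[k−i]).
r[1] = 6
r[2] = max(6+6, 7+0) = 12
r[3] = max(6+12, 7+6) = 18
r[4] = max(6+18, 7+12, 14+0) = 24
r[5] = max(6+24, 7+18, 14+6, 16+0) = 30
r[6] = max(6+30, 7+24, 14+12, 16+6) = 36
r[7] = max(6+36, 7+30, 14+18, 16+12) = 42
r[8] = max(6+42, 7+36, 14+24, 16+18) = 48
r[9] = max(6+48, 7+42, 14+30, 16+24) = 54
r[10] = max(6+54, 7+48, 14+36, 16+30, 65+0) = 65
r[11] = max(6+65, 7+54, 14+42, 16+36, 65+6) = 71
One optimal cutting: 10 + 1 → $71.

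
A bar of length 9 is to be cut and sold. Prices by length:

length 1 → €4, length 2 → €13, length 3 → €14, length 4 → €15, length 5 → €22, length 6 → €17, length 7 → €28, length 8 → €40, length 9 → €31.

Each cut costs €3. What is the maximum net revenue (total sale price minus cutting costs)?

Consider every possible first cut. v[k] is the best of p[i]+v[k−i] over all sellable i≤k, charging 3 whenever i<k.
v[1] = 4
v[2] = 13
v[3] = 14  (first piece 1, then v[2]=13)
v[4] = 23  (first piece 2, then v[2]=13)
v[5] = 24  (first piece 1, then v[4]=23)
v[6] = 33  (first piece 2, then v[4]=23)
v[7] = 34  (first piece 1, then v[6]=33)
v[8] = 43  (first piece 2, then v[6]=33)
v[9] = 44  (first piece 1, then v[8]=43)
One optimal plan: pieces 2 + 2 + 2 + 2 + 1 (4 cuts) → €56 − €12 = €44.

44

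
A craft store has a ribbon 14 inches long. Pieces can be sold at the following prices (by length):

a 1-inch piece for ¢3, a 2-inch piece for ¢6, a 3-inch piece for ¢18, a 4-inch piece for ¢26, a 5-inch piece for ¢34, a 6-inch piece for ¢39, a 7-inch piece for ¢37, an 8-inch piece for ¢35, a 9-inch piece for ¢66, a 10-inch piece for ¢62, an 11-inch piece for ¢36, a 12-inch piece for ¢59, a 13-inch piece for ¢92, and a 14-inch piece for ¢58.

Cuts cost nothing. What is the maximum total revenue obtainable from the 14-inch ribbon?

100

Consider every possible first cut. r[k] is the best of p[i]+r[k−i] over all sellable i≤k.
r[1] = 3
r[2] = max(3+3, 6+0) = 6
r[3] = max(3+6, 6+3, 18+0) = 18
r[4] = max(3+18, 6+6, 18+3, 26+0) = 26
r[5] = max(3+26, 6+18, 18+6, 26+3, 34+0) = 34
r[6] = max(3+34, 6+26, 18+18, 26+6, 34+3, 39+0) = 39
r[7] = max(3+39, 6+34, 18+26, …, 39+3, 37+0) = 44
r[8] = max(3+44, 6+39, 18+34, …, 37+3, 35+0) = 52
r[9] = max(3+52, 6+44, 18+39, …, 35+3, 66+0) = 66
r[10] = max(3+66, 6+52, 18+44, …, 66+3, 62+0) = 69
r[11] = max(3+69, 6+66, 18+52, …, 62+3, 36+0) = 73
r[12] = max(3+73, 6+69, 18+66, …, 36+3, 59+0) = 84
r[13] = max(3+84, 6+73, 18+69, …, 59+3, 92+0) = 92
r[14] = max(3+92, 6+84, 18+73, …, 92+3, 58+0) = 100
One optimal cutting: 9 + 5 → ¢66 + ¢34 = ¢100.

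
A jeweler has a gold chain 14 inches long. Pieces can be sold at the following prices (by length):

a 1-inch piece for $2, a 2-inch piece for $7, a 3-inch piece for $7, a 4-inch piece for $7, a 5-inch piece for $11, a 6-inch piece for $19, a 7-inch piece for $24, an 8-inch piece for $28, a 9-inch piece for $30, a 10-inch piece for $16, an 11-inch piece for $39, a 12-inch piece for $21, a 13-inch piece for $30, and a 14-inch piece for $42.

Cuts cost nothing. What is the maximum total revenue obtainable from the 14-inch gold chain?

49

Let r[k] be the best obtainable value from length k. For each k, try every first piece i and keep the best of price[i] + r[k−i].
r[1] = 2
r[2] = 7
r[3] = 9  (first piece 1, then r[2]=7)
r[4] = 14  (first piece 2, then r[2]=7)
r[5] = 16  (first piece 1, then r[4]=14)
r[6] = 21  (first piece 2, then r[4]=14)
r[7] = 24
r[8] = 28  (first piece 2, then r[6]=21)
r[9] = 31  (first piece 2, then r[7]=24)
r[10] = 35  (first piece 2, then r[8]=28)
r[11] = 39
r[12] = 42  (first piece 2, then r[10]=35)
r[13] = 46  (first piece 2, then r[11]=39)
r[14] = 49  (first piece 2, then r[12]=42)
One optimal cutting: 2 + 2 + 2 + 2 + 2 + 2 + 2 → $7 + $7 + $7 + $7 + $7 + $7 + $7 = $49.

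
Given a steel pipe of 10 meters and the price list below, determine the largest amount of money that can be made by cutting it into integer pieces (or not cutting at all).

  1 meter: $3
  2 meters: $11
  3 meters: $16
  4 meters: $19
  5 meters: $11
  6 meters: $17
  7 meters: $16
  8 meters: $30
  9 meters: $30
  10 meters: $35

Let v[k] be the best obtainable value from length k. For each k, try every first piece i and keep the best of price[i] + v[k−i].
v[1] = 3
v[2] = 11
v[3] = 16
v[4] = 22  (first piece 2, then v[2]=11)
v[5] = 27  (first piece 2, then v[3]=16)
v[6] = 33  (first piece 2, then v[4]=22)
v[7] = 38  (first piece 2, then v[5]=27)
v[8] = 44  (first piece 2, then v[6]=33)
v[9] = 49  (first piece 2, then v[7]=38)
v[10] = 55  (first piece 2, then v[8]=44)
One optimal cutting: 2 + 2 + 2 + 2 + 2 → $11 + $11 + $11 + $11 + $11 = $55.

55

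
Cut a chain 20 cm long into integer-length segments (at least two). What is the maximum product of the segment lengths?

Let P[k] be the best product for length k (with at least one cut). For each first piece i, the rest contributes max(k−i, P[k−i]).
P[2] = 1*max(1,0) = 1*1 = 1
P[3] = max(1*2, 2*1) = 2
P[4] = max(1*3, 2*2, 3*1) = 4
P[5] = max(1*4, 2*3, 3*2, 4*1) = 6
P[6] = max(1*6, 2*4, 3*3, 4*2, 5*1) = 9
P[7] = max(1*9, 2*6, 3*4, 4*3, 5*2, 6*1) = 12
P[8] = max(1*12, 2*9, 3*6, …, 6*2, 7*1) = 18
P[9] = max(1*18, 2*12, 3*9, …, 7*2, 8*1) = 27
P[10] = max(1*27, 2*18, 3*12, …, 8*2, 9*1) = 36
P[11] = max(1*36, 2*27, 3*18, …, 9*2, 10*1) = 54
P[12] = max(1*54, 2*36, 3*27, …, 10*2, 11*1) = 81
P[13] = max(1*81, 2*54, 3*36, …, 11*2, 12*1) = 108
P[14] = max(1*108, 2*81, 3*54, …, 12*2, 13*1) = 162
P[15] = max(1*162, 2*108, 3*81, …, 13*2, 14*1) = 243
P[16] = max(1*243, 2*162, 3*108, …, 14*2, 15*1) = 324
P[17] = max(1*324, 2*243, 3*162, …, 15*2, 16*1) = 486
P[18] = max(1*486, 2*324, 3*243, …, 16*2, 17*1) = 729
P[19] = max(1*729, 2*486, 3*324, …, 17*2, 18*1) = 972
P[20] = max(1*972, 2*729, 3*486, …, 18*2, 19*1) = 1458
One optimal split: 3 + 3 + 3 + 3 + 3 + 3 + 2; product 3*3*3*3*3*3*2 = 1458.

1458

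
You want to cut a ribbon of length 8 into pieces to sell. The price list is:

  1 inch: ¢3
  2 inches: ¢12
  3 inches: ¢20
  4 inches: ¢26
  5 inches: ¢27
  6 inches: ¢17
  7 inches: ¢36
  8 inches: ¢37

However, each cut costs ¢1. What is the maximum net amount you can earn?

51

Let v[k] be the best obtainable value from length k. For each k, try every first piece i and keep the best of price[i] + v[k−i] minus the 1 cut fee when i<k.
v[1] = 3
v[2] = max(3+3-1, 12+0) = 12
v[3] = max(3+12-1, 12+3-1, 20+0) = 20
v[4] = max(3+20-1, 12+12-1, 20+3-1, 26+0) = 26
v[5] = max(3+26-1, 12+20-1, 20+12-1, 26+3-1, 27+0) = 31
v[6] = max(3+31-1, 12+26-1, 20+20-1, 26+12-1, 27+3-1, 17+0) = 39
v[7] = max(3+39-1, 12+31-1, 20+26-1, …, 17+3-1, 36+0) = 45
v[8] = max(3+45-1, 12+39-1, 20+31-1, …, 36+3-1, 37+0) = 51
One optimal plan: pieces 4 + 4 (1 cut) → ¢52 − ¢1 = ¢51.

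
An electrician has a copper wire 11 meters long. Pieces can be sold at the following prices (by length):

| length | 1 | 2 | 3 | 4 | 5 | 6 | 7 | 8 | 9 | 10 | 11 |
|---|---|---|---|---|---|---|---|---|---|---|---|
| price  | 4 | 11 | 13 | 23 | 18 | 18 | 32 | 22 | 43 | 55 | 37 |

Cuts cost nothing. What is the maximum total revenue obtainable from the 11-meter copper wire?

61

Build v[k] bottom-up: v[k] = max over allowed piece i of (p[i] + v[k−i]).
v[1] = 4
v[2] = 11
v[3] = 15  (first piece 1, then v[2]=11)
v[4] = 23
v[5] = 27  (first piece 1, then v[4]=23)
v[6] = 34  (first piece 2, then v[4]=23)
v[7] = 38  (first piece 1, then v[6]=34)
v[8] = 46  (first piece 4, then v[4]=23)
v[9] = 50  (first piece 1, then v[8]=46)
v[10] = 57  (first piece 2, then v[8]=46)
v[11] = 61  (first piece 1, then v[10]=57)
One optimal cutting: 4 + 4 + 2 + 1 → €23 + €23 + €11 + €4 = €61.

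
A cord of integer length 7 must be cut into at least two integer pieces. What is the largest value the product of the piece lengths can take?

Define f[k] = max over 1≤i<k of i · max(k−i, f[k−i]); the inner max lets the remainder stay uncut if that's better.
f[2] = 1×max(1,0) = 1×1 = 1
f[3] = max(1×2, 2×1) = 2
f[4] = max(1×3, 2×2, 3×1) = 4
f[5] = max(1×4, 2×3, 3×2, 4×1) = 6
f[6] = max(1×6, 2×4, 3×3, 4×2, 5×1) = 9
f[7] = max(1×9, 2×6, 3×4, 4×3, 5×2, 6×1) = 12
One optimal split: 3 + 2 + 2; product 3×2×2 = 12.

12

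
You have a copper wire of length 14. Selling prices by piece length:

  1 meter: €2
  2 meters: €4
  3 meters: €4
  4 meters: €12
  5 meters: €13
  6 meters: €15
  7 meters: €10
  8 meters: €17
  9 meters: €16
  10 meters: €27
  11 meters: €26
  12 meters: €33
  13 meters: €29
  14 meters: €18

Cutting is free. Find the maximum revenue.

Build best[k] bottom-up: best[k] = max over allowed piece i of (p[i] + best[k−i]).
best[1] = 2
best[2] = 4  (first piece 1, then best[1]=2)
best[3] = 6  (first piece 1, then best[2]=4)
best[4] = 12
best[5] = 14  (first piece 1, then best[4]=12)
best[6] = 16  (first piece 1, then best[5]=14)
best[7] = 18  (first piece 1, then best[6]=16)
best[8] = 24  (first piece 4, then best[4]=12)
best[9] = 26  (first piece 1, then best[8]=24)
best[10] = 28  (first piece 1, then best[9]=26)
best[11] = 30  (first piece 1, then best[10]=28)
best[12] = 36  (first piece 4, then best[8]=24)
best[13] = 38  (first piece 1, then best[12]=36)
best[14] = 40  (first piece 1, then best[13]=38)
One optimal cutting: 4 + 4 + 4 + 1 + 1 → €12 + €12 + €12 + €2 + €2 = €40.

40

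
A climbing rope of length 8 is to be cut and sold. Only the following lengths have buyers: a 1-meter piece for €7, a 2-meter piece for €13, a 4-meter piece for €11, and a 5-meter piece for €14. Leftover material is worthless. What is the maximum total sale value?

Build f[k] bottom-up: f[k] = max over allowed piece i of (p[i] + f[k−i]).
f[1] = 7
f[2] = max(7+7, 13+0) = 14
f[3] = max(7+14, 13+7) = 21
f[4] = max(7+21, 13+14, 11+0) = 28
f[5] = max(7+28, 13+21, 11+7, 14+0) = 35
f[6] = max(7+35, 13+28, 11+14, 14+7) = 42
f[7] = max(7+42, 13+35, 11+21, 14+14) = 49
f[8] = max(7+49, 13+42, 11+28, 14+21) = 56
One optimal cutting: 1 + 1 + 1 + 1 + 1 + 1 + 1 + 1 → €56.

56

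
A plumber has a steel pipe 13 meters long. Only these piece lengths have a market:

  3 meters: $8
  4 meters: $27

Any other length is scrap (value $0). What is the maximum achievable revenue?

81

Consider every possible first cut. f[k] is the best of p[i]+f[k−i] over all sellable i≤k.
f[1] = 0
f[2] = 0
f[3] = 8
f[4] = 27
f[5] = 27
f[6] = 27
f[7] = 35  (first piece 3, then f[4]=27)
f[8] = 54  (first piece 4, then f[4]=27)
f[9] = 54
f[10] = 54
f[11] = 62  (first piece 3, then f[8]=54)
f[12] = 81  (first piece 4, then f[8]=54)
f[13] = 81
One optimal cutting: pieces 4 + 4 + 4 with 1 meter of scrap → $81.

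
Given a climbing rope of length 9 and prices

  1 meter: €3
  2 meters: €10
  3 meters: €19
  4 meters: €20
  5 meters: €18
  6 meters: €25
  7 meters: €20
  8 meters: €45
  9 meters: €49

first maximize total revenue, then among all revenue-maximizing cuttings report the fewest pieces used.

Let r[k] be the best obtainable value from length k. For each k, try every first piece i and keep the best of price[i] + r[k−i].
r[1] = 3
r[2] = max(3+3, 10+0) = 10
r[3] = max(3+10, 10+3, 19+0) = 19
r[4] = max(3+19, 10+10, 19+3, 20+0) = 22
r[5] = max(3+22, 10+19, 19+10, 20+3, 18+0) = 29
r[6] = max(3+29, 10+22, 19+19, 20+10, 18+3, 25+0) = 38
r[7] = max(3+38, 10+29, 19+22, …, 25+3, 20+0) = 41
r[8] = max(3+41, 10+38, 19+29, …, 20+3, 45+0) = 48
r[9] = max(3+48, 10+41, 19+38, …, 45+3, 49+0) = 57
Maximum revenue is €57.
Now minimize piece count subject to staying optimal: for each k, pieces[k] = 1 + min over i with p[i]+r[k−i]=r[k] of pieces[k−i].
pieces[6] = 2
pieces[7] = 3
pieces[8] = 3
pieces[9] = 3

3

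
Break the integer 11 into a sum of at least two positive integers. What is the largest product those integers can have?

54

Define m[k] = max over 1≤i<k of i · max(k−i, m[k−i]); the inner max lets the remainder stay uncut if that's better.
m[2] = 1·max(1,0) = 1·1 = 1
m[3] = max(1·2, 2·1) = 2
m[4] = max(1·3, 2·2, 3·1) = 4
m[5] = max(1·4, 2·3, 3·2, 4·1) = 6
m[6] = max(1·6, 2·4, 3·3, 4·2, 5·1) = 9
m[7] = max(1·9, 2·6, 3·4, 4·3, 5·2, 6·1) = 12
m[8] = max(1·12, 2·9, 3·6, …, 6·2, 7·1) = 18
m[9] = max(1·18, 2·12, 3·9, …, 7·2, 8·1) = 27
m[10] = max(1·27, 2·18, 3·12, …, 8·2, 9·1) = 36
m[11] = max(1·36, 2·27, 3·18, …, 9·2, 10·1) = 54
One optimal split: 3 + 3 + 3 + 2; product 3·3·3·2 = 54.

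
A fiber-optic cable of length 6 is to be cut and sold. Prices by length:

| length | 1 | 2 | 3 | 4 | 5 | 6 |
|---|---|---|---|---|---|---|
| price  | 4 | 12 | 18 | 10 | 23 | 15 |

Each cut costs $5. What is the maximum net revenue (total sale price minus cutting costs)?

31

Let v[k] be the best obtainable value from length k. For each k, try every first piece i and keep the best of price[i] + v[k−i] minus the 5 cut fee when i<k.
v[1] = 4
v[2] = 12
v[3] = 18
v[4] = 19  (first piece 2, then v[2]=12)
v[5] = 25  (first piece 2, then v[3]=18)
v[6] = 31  (first piece 3, then v[3]=18)
One optimal plan: pieces 3 + 3 (1 cut) → $36 − $5 = $31.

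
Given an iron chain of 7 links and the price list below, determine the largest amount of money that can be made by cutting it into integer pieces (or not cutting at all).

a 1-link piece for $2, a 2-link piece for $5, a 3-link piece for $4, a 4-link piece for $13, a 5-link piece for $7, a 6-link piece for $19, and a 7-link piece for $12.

21

Build r[k] bottom-up: r[k] = max over allowed piece i of (p[i] + r[k−i]).
r[1] = 2
r[2] = 5
r[3] = 7  (first piece 1, then r[2]=5)
r[4] = 13
r[5] = 15  (first piece 1, then r[4]=13)
r[6] = 19
r[7] = 21  (first piece 1, then r[6]=19)
One optimal cutting: 6 + 1 → $19 + $2 = $21.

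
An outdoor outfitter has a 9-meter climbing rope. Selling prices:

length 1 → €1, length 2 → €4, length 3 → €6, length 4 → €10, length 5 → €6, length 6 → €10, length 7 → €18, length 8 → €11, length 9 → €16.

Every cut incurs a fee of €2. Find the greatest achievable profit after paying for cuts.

Let net[k] be the best obtainable value from length k. For each k, try every first piece i and keep the best of price[i] + net[k−i] minus the 2 cut fee when i<k.
net[1] = 1
net[2] = max(1+1-2, 4+0) = 4
net[3] = max(1+4-2, 4+1-2, 6+0) = 6
net[4] = max(1+6-2, 4+4-2, 6+1-2, 10+0) = 10
net[5] = max(1+10-2, 4+6-2, 6+4-2, 10+1-2, 6+0) = 9
net[6] = max(1+9-2, 4+10-2, 6+6-2, 10+4-2, 6+1-2, 10+0) = 12
net[7] = max(1+12-2, 4+9-2, 6+10-2, …, 10+1-2, 18+0) = 18
net[8] = max(1+18-2, 4+12-2, 6+9-2, …, 18+1-2, 11+0) = 18
net[9] = max(1+18-2, 4+18-2, 6+12-2, …, 11+1-2, 16+0) = 20
One optimal plan: pieces 7 + 2 (1 cut) → €22 − €2 = €20.

20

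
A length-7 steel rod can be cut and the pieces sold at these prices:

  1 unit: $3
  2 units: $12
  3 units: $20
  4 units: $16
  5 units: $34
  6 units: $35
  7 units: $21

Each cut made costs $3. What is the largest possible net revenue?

43

Build r[k] bottom-up: r[k] = max over allowed piece i of (p[i] + r[k−i]) − 3 per cut.
r[1] = 3
r[2] = 12
r[3] = 20
r[4] = 21  (first piece 2, then r[2]=12)
r[5] = 34
r[6] = 37  (first piece 3, then r[3]=20)
r[7] = 43  (first piece 2, then r[5]=34)
One optimal plan: pieces 5 + 2 (1 cut) → $46 − $3 = $43.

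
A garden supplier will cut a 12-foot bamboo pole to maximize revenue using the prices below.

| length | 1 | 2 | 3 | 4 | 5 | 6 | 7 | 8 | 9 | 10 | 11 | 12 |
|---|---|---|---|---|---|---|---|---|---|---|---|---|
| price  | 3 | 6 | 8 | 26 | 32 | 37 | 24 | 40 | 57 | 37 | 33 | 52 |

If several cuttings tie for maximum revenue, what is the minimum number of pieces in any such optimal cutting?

Consider every possible first cut. r[k] is the best of p[i]+r[k−i] over all sellable i≤k.
r[1] = 3
r[2] = max(3+3, 6+0) = 6
r[3] = max(3+6, 6+3, 8+0) = 9
r[4] = max(3+9, 6+6, 8+3, 26+0) = 26
r[5] = max(3+26, 6+9, 8+6, 26+3, 32+0) = 32
r[6] = max(3+32, 6+26, 8+9, 26+6, 32+3, 37+0) = 37
r[7] = max(3+37, 6+32, 8+26, …, 37+3, 24+0) = 40
r[8] = max(3+40, 6+37, 8+32, …, 24+3, 40+0) = 52
r[9] = max(3+52, 6+40, 8+37, …, 40+3, 57+0) = 58
r[10] = max(3+58, 6+52, 8+40, …, 57+3, 37+0) = 64
r[11] = max(3+64, 6+58, 8+52, …, 37+3, 33+0) = 69
r[12] = max(3+69, 6+64, 8+58, …, 33+3, 52+0) = 78
Maximum revenue is $78.
Now minimize piece count subject to staying optimal: for each k, pieces[k] = 1 + min over i with p[i]+r[k−i]=r[k] of pieces[k−i].
pieces[9] = 2
pieces[10] = 2
pieces[11] = 2
pieces[12] = 3

3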